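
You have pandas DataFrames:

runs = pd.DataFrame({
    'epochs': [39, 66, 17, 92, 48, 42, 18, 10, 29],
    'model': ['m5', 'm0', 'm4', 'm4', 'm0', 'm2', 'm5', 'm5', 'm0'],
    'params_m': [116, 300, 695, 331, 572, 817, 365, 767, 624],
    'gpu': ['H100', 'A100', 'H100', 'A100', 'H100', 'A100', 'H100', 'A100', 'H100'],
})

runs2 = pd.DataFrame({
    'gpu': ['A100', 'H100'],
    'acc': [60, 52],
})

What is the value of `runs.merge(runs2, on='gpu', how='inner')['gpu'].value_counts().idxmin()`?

A100

merge on 'gpu' (how='inner') → 9 rows:
   epochs model  params_m   gpu  acc
0      39    m5       116  H100   52
1      66    m0       300  A100   60
2      17    m4       695  H100   52
3      92    m4       331  A100   60
4      48    m0       572  H100   52
5      42    m2       817  A100   60
6      18    m5       365  H100   52
7      10    m5       767  A100   60
8      29    m0       624  H100   52
value_counts of gpu:
gpu
H100    5
A100    4
Name: count, dtype: int64
So idxmin() = A100.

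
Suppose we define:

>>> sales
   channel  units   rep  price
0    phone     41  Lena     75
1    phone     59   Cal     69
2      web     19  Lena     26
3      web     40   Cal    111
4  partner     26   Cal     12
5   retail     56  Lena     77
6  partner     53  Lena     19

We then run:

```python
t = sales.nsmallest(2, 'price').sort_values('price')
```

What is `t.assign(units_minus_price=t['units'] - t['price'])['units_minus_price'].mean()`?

take 2 rows with smallest price:
   channel  units   rep  price
4  partner     26   Cal     12
6  partner     53  Lena     19
sort by price:
   channel  units   rep  price
4  partner     26   Cal     12
6  partner     53  Lena     19
add column units_minus_price = t['units'] - t['price']:
   channel  units   rep  price  units_minus_price
4  partner     26   Cal     12                 14
6  partner     53  Lena     19                 34

24.0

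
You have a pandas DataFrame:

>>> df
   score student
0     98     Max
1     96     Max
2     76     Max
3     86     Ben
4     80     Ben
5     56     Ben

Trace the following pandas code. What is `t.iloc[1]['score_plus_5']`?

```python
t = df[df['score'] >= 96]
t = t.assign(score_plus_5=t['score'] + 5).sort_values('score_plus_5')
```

filter rows where score >= 96:
   score student
0     98     Max
1     96     Max
add column score_plus_5 = t['score'] + 5:
   score student  score_plus_5
0     98     Max           103
1     96     Max           101
sort by score_plus_5:
   score student  score_plus_5
1     96     Max           101
0     98     Max           103
Hence 103.

103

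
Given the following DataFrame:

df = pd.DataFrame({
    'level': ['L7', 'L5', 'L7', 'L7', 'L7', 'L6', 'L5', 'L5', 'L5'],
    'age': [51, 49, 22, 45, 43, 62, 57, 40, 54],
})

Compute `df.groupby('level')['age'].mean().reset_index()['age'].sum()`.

152.25

group by level, mean of age:
level
L5    50.00
L6    62.00
L7    40.25
Name: age, dtype: float64
reset_index():
  level    age
0    L5  50.00
1    L6  62.00
2    L7  40.25
Reading off the sum of column 'age', we get 152.25.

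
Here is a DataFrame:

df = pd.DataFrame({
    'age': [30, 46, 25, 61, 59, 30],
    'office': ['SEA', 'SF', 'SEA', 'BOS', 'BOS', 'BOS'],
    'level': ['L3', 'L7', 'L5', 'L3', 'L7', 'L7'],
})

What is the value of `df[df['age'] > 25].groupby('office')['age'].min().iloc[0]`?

30

filter rows where age > 25:
   age office level
0   30    SEA    L3
1   46     SF    L7
3   61    BOS    L3
4   59    BOS    L7
5   30    BOS    L7
group by office, min of age:
office
BOS    30
SEA    30
SF     46
Name: age, dtype: int64
value at position 0 → 30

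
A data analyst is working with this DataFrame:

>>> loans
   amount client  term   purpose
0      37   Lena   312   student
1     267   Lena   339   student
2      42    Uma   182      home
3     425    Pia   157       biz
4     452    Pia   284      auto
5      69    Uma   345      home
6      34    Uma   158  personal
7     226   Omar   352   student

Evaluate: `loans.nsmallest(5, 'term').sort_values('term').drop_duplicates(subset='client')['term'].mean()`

take 5 rows with smallest term:
   amount client  term   purpose
3     425    Pia   157       biz
6      34    Uma   158  personal
2      42    Uma   182      home
4     452    Pia   284      auto
0      37   Lena   312   student
sort by term:
   amount client  term   purpose
3     425    Pia   157       biz
6      34    Uma   158  personal
2      42    Uma   182      home
4     452    Pia   284      auto
0      37   Lena   312   student
drop duplicate client (keep=first):
   amount client  term   purpose
3     425    Pia   157       biz
6      34    Uma   158  personal
0      37   Lena   312   student
Hence 209.0.

209.0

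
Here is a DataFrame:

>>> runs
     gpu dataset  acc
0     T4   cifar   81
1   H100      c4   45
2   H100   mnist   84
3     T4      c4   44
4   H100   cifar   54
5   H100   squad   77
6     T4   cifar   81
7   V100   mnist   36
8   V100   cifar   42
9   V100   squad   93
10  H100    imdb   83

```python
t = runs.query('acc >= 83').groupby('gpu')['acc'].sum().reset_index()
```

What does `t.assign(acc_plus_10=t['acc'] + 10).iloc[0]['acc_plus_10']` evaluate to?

filter rows where acc >= 83:
     gpu dataset  acc
2   H100   mnist   84
9   V100   squad   93
10  H100    imdb   83
group by gpu, sum of acc:
gpu
H100    167
V100     93
Name: acc, dtype: int64
reset_index():
    gpu  acc
0  H100  167
1  V100   93
add column acc_plus_10 = t['acc'] + 10:
    gpu  acc  acc_plus_10
0  H100  167          177
1  V100   93          103
Reading off the value at position 0, column 'acc_plus_10', we get 177.

177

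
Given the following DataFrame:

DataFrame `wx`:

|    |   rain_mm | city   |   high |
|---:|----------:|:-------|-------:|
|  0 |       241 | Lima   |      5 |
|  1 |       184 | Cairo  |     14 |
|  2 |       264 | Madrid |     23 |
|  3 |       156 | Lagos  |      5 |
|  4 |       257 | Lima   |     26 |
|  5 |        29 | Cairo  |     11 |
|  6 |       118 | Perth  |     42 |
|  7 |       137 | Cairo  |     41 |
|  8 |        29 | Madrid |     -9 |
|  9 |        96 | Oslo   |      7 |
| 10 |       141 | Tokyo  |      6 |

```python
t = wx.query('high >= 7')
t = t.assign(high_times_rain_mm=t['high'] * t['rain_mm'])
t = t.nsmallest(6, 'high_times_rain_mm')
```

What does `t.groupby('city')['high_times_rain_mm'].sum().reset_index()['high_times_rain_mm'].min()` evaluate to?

672

filter rows where high >= 7:
   rain_mm    city  high
1      184   Cairo    14
2      264  Madrid    23
4      257    Lima    26
5       29   Cairo    11
6      118   Perth    42
7      137   Cairo    41
9       96    Oslo     7
add column high_times_rain_mm = t['high'] * t['rain_mm']:
   rain_mm    city  high  high_times_rain_mm
1      184   Cairo    14                2576
2      264  Madrid    23                6072
4      257    Lima    26                6682
5       29   Cairo    11                 319
6      118   Perth    42                4956
7      137   Cairo    41                5617
9       96    Oslo     7                 672
take 6 rows with smallest high_times_rain_mm:
   rain_mm    city  high  high_times_rain_mm
5       29   Cairo    11                 319
9       96    Oslo     7                 672
1      184   Cairo    14                2576
6      118   Perth    42                4956
7      137   Cairo    41                5617
2      264  Madrid    23                6072
group by city, sum of high_times_rain_mm:
city
Cairo     8512
Madrid    6072
Oslo       672
Perth     4956
Name: high_times_rain_mm, dtype: int64
reset_index():
     city  high_times_rain_mm
0   Cairo                8512
1  Madrid                6072
2    Oslo                 672
3   Perth                4956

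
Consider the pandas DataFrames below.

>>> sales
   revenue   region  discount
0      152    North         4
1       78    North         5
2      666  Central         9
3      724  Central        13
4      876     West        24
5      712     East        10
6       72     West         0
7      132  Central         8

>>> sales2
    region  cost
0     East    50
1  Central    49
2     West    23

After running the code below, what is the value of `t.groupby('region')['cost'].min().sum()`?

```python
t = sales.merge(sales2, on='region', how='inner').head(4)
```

122

merge on 'region' (how='inner') → 6 rows:
   revenue   region  discount  cost
0      666  Central         9    49
1      724  Central        13    49
2      876     West        24    23
3      712     East        10    50
4       72     West         0    23
5      132  Central         8    49
take first 4 rows:
   revenue   region  discount  cost
0      666  Central         9    49
1      724  Central        13    49
2      876     West        24    23
3      712     East        10    50
group by region, min of cost:
region
Central    49
East       50
West       23
Name: cost, dtype: int64
sum of the resulting series → 122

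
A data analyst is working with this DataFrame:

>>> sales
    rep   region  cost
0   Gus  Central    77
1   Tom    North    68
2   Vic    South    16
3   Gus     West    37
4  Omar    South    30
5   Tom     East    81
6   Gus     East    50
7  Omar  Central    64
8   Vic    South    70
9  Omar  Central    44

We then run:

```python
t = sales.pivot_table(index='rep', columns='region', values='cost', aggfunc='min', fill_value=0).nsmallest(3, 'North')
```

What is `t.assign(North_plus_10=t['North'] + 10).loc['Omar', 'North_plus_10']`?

10

pivot: rows=rep, cols=region, min(cost):
region  Central  East  North  South  West
rep                                      
Gus          77    50      0      0    37
Omar         44     0      0     30     0
Tom           0    81     68      0     0
Vic           0     0      0     16     0
take 3 rows with smallest North:
region  Central  East  North  South  West
rep                                      
Gus          77    50      0      0    37
Omar         44     0      0     30     0
Vic           0     0      0     16     0
add column North_plus_10 = t['North'] + 10:
region  Central  East  North  South  West  North_plus_10
rep                                                     
Gus          77    50      0      0    37             10
Omar         44     0      0     30     0             10
Vic           0     0      0     16     0             10
The value at row 'Omar', column 'North_plus_10' is 10.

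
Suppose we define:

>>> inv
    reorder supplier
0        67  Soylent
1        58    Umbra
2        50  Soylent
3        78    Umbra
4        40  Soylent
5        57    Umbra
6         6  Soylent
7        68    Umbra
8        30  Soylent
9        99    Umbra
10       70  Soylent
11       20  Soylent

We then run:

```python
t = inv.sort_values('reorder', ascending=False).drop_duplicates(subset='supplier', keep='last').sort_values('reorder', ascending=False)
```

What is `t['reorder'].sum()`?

63

sort by reorder descending:
    reorder supplier
9        99    Umbra
3        78    Umbra
10       70  Soylent
7        68    Umbra
0        67  Soylent
1        58    Umbra
5        57    Umbra
2        50  Soylent
4        40  Soylent
8        30  Soylent
11       20  Soylent
6         6  Soylent
drop duplicate supplier (keep=last):
   reorder supplier
5       57    Umbra
6        6  Soylent
sort by reorder descending:
   reorder supplier
5       57    Umbra
6        6  Soylent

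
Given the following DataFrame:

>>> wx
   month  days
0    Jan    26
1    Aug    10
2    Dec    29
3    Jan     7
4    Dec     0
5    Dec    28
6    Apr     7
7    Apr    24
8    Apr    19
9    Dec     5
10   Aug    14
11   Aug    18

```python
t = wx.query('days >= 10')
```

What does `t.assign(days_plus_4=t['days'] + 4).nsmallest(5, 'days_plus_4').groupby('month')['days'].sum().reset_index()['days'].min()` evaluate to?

42

filter rows where days >= 10:
   month  days
0    Jan    26
1    Aug    10
2    Dec    29
5    Dec    28
7    Apr    24
8    Apr    19
10   Aug    14
11   Aug    18
add column days_plus_4 = t['days'] + 4:
   month  days  days_plus_4
0    Jan    26           30
1    Aug    10           14
2    Dec    29           33
5    Dec    28           32
7    Apr    24           28
8    Apr    19           23
10   Aug    14           18
11   Aug    18           22
take 5 rows with smallest days_plus_4:
   month  days  days_plus_4
1    Aug    10           14
10   Aug    14           18
11   Aug    18           22
8    Apr    19           23
7    Apr    24           28
group by month, sum of days:
month
Apr    43
Aug    42
Name: days, dtype: int64
reset_index():
  month  days
0   Apr    43
1   Aug    42
The min of column 'days' is 42.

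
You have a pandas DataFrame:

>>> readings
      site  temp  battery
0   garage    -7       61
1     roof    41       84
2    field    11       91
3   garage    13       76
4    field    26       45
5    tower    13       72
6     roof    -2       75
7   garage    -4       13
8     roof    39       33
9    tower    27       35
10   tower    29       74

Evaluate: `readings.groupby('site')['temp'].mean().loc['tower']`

23.0

group by site, mean of temp:
site
field     18.500000
garage     0.666667
roof      26.000000
tower     23.000000
Name: temp, dtype: float64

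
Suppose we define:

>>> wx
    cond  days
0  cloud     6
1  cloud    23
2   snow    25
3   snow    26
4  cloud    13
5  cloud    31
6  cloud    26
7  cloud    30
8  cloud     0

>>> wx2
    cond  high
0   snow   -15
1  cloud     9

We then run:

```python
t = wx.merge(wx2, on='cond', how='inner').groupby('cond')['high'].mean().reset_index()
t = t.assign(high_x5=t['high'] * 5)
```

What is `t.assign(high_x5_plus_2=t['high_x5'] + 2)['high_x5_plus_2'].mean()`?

-13.0

merge on 'cond' (how='inner') → 9 rows:
    cond  days  high
0  cloud     6     9
1  cloud    23     9
2   snow    25   -15
3   snow    26   -15
4  cloud    13     9
5  cloud    31     9
6  cloud    26     9
7  cloud    30     9
8  cloud     0     9
group by cond, mean of high:
cond
cloud     9.0
snow    -15.0
Name: high, dtype: float64
reset_index():
    cond  high
0  cloud   9.0
1   snow -15.0
add column high_x5 = t['high'] * 5:
    cond  high  high_x5
0  cloud   9.0     45.0
1   snow -15.0    -75.0
add column high_x5_plus_2 = t['high_x5'] + 2:
    cond  high  high_x5  high_x5_plus_2
0  cloud   9.0     45.0            47.0
1   snow -15.0    -75.0           -73.0
Reading off the mean of column 'high_x5_plus_2', we get -13.0.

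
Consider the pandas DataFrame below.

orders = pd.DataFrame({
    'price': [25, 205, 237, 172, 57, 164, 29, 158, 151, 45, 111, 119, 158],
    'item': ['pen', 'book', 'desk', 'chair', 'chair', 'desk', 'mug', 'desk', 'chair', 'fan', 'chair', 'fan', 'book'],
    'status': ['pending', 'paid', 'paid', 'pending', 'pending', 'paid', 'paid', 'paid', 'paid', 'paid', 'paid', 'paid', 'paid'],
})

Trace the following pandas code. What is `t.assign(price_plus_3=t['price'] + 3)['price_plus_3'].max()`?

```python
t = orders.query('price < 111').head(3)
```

filter rows where price < 111:
   price   item   status
0     25    pen  pending
4     57  chair  pending
6     29    mug     paid
9     45    fan     paid
take first 3 rows:
   price   item   status
0     25    pen  pending
4     57  chair  pending
6     29    mug     paid
add column price_plus_3 = t['price'] + 3:
   price   item   status  price_plus_3
0     25    pen  pending            28
4     57  chair  pending            60
6     29    mug     paid            32
Hence 60.

60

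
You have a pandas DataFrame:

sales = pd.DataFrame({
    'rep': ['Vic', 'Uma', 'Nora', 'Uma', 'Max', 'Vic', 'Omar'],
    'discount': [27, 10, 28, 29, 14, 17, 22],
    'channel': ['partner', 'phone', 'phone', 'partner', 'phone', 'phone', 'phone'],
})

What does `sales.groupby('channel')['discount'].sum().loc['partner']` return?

group by channel, sum of discount:
channel
partner    56
phone      91
Name: discount, dtype: int64
Taking the value at index 'partner' gives 56.

56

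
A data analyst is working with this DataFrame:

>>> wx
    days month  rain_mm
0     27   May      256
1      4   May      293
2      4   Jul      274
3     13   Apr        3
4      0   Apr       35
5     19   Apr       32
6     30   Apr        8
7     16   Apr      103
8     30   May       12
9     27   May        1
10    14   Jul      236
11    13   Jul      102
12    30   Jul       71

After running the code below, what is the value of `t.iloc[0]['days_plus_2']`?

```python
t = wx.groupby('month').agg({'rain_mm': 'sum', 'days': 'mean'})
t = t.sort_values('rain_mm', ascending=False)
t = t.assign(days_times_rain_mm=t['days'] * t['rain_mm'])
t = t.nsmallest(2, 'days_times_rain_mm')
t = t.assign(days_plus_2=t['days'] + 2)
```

17.6

group by month: sum(rain_mm), mean(days):
       rain_mm   days
month                
Apr        181  15.60
Jul        683  15.25
May        562  22.00
sort by rain_mm descending:
       rain_mm   days
month                
Jul        683  15.25
May        562  22.00
Apr        181  15.60
add column days_times_rain_mm = t['days'] * t['rain_mm']:
       rain_mm   days  days_times_rain_mm
month                                    
Jul        683  15.25            10415.75
May        562  22.00            12364.00
Apr        181  15.60             2823.60
take 2 rows with smallest days_times_rain_mm:
       rain_mm   days  days_times_rain_mm
month                                    
Apr        181  15.60             2823.60
Jul        683  15.25            10415.75
add column days_plus_2 = t['days'] + 2:
       rain_mm   days  days_times_rain_mm  days_plus_2
month                                                 
Apr        181  15.60             2823.60        17.60
Jul        683  15.25            10415.75        17.25
Hence 17.6.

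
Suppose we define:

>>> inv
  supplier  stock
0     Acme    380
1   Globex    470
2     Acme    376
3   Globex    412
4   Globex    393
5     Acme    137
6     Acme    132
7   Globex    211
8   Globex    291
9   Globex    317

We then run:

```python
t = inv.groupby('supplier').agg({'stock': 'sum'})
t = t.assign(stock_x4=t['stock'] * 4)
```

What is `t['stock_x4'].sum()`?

group by supplier, sum of stock:
          stock
supplier       
Acme       1025
Globex     2094
add column stock_x4 = t['stock'] * 4:
          stock  stock_x4
supplier                 
Acme       1025      4100
Globex     2094      8376
Hence 12476.

12476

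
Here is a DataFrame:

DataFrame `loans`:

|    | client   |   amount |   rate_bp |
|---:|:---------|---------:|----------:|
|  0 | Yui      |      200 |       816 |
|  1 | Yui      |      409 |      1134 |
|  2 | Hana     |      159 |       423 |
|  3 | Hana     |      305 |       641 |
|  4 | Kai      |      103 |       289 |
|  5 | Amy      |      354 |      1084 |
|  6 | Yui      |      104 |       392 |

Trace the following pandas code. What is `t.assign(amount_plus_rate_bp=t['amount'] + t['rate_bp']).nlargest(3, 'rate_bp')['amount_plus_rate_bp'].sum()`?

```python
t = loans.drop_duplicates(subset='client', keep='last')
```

drop duplicate client (keep=last):
  client  amount  rate_bp
3   Hana     305      641
4    Kai     103      289
5    Amy     354     1084
6    Yui     104      392
add column amount_plus_rate_bp = t['amount'] + t['rate_bp']:
  client  amount  rate_bp  amount_plus_rate_bp
3   Hana     305      641                  946
4    Kai     103      289                  392
5    Amy     354     1084                 1438
6    Yui     104      392                  496
take 3 rows with largest rate_bp:
  client  amount  rate_bp  amount_plus_rate_bp
5    Amy     354     1084                 1438
3   Hana     305      641                  946
6    Yui     104      392                  496
So sum() = 2880.

2880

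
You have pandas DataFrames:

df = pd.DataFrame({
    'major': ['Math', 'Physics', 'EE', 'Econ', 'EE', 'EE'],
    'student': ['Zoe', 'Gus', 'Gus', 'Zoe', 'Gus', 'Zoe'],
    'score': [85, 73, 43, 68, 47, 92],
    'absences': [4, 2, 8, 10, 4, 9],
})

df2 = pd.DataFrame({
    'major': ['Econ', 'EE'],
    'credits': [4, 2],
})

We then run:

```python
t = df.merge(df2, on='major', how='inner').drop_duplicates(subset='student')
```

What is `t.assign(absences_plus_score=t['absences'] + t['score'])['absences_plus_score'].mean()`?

merge on 'major' (how='inner') → 4 rows:
  major student  score  absences  credits
0    EE     Gus     43         8        2
1  Econ     Zoe     68        10        4
2    EE     Gus     47         4        2
3    EE     Zoe     92         9        2
drop duplicate student (keep=first):
  major student  score  absences  credits
0    EE     Gus     43         8        2
1  Econ     Zoe     68        10        4
add column absences_plus_score = t['absences'] + t['score']:
  major student  score  absences  credits  absences_plus_score
0    EE     Gus     43         8        2                   51
1  Econ     Zoe     68        10        4                   78

64.5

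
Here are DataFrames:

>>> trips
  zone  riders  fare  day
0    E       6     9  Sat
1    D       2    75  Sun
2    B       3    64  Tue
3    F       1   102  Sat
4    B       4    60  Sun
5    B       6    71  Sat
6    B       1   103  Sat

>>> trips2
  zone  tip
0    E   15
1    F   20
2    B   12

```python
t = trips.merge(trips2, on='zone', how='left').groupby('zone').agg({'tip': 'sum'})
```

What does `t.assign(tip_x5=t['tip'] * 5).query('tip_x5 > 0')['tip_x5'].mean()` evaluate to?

138.333333333

merge on 'zone' (how='left') → 7 rows:
  zone  riders  fare  day   tip
0    E       6     9  Sat  15.0
1    D       2    75  Sun   NaN
2    B       3    64  Tue  12.0
3    F       1   102  Sat  20.0
4    B       4    60  Sun  12.0
5    B       6    71  Sat  12.0
6    B       1   103  Sat  12.0
group by zone, sum of tip:
       tip
zone      
B     48.0
D      0.0
E     15.0
F     20.0
add column tip_x5 = t['tip'] * 5:
       tip  tip_x5
zone              
B     48.0   240.0
D      0.0     0.0
E     15.0    75.0
F     20.0   100.0
filter rows where tip_x5 > 0:
       tip  tip_x5
zone              
B     48.0   240.0
E     15.0    75.0
F     20.0   100.0
Finally, mean of column 'tip_x5' = 138.333333333.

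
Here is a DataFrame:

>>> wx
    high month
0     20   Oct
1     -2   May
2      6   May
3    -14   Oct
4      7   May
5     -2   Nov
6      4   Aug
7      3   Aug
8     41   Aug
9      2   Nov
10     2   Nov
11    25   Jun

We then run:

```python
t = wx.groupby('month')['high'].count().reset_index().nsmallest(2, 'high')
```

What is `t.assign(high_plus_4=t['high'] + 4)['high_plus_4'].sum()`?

11

group by month, count of high:
month
Aug    3
Jun    1
May    3
Nov    3
Oct    2
Name: high, dtype: int64
reset_index():
  month  high
0   Aug     3
1   Jun     1
2   May     3
3   Nov     3
4   Oct     2
take 2 rows with smallest high:
  month  high
1   Jun     1
4   Oct     2
add column high_plus_4 = t['high'] + 4:
  month  high  high_plus_4
1   Jun     1            5
4   Oct     2            6
The sum of column 'high_plus_4' is 11.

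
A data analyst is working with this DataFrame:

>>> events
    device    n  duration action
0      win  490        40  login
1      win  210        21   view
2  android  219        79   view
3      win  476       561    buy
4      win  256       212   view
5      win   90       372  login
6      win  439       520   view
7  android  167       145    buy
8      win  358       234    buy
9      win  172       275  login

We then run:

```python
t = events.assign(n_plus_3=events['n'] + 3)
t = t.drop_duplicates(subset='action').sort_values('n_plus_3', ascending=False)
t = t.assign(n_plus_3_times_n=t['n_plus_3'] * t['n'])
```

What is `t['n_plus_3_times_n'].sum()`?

514304

add column n_plus_3 = events['n'] + 3:
    device    n  duration action  n_plus_3
0      win  490        40  login       493
1      win  210        21   view       213
2  android  219        79   view       222
3      win  476       561    buy       479
4      win  256       212   view       259
5      win   90       372  login        93
6      win  439       520   view       442
7  android  167       145    buy       170
8      win  358       234    buy       361
9      win  172       275  login       175
drop duplicate action (keep=first):
  device    n  duration action  n_plus_3
0    win  490        40  login       493
1    win  210        21   view       213
3    win  476       561    buy       479
sort by n_plus_3 descending:
  device    n  duration action  n_plus_3
0    win  490        40  login       493
3    win  476       561    buy       479
1    win  210        21   view       213
add column n_plus_3_times_n = t['n_plus_3'] * t['n']:
  device    n  duration action  n_plus_3  n_plus_3_times_n
0    win  490        40  login       493            241570
3    win  476       561    buy       479            228004
1    win  210        21   view       213             44730
The sum of column 'n_plus_3_times_n' is 514304.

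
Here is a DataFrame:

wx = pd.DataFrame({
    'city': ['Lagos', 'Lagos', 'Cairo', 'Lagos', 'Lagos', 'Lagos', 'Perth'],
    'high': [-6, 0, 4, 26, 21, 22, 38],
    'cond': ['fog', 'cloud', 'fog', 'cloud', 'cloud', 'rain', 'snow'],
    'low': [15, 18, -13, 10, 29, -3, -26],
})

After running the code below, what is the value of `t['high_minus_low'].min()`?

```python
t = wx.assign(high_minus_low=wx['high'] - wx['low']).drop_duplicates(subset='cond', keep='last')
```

add column high_minus_low = wx['high'] - wx['low']:
    city  high   cond  low  high_minus_low
0  Lagos    -6    fog   15             -21
1  Lagos     0  cloud   18             -18
2  Cairo     4    fog  -13              17
3  Lagos    26  cloud   10              16
4  Lagos    21  cloud   29              -8
5  Lagos    22   rain   -3              25
6  Perth    38   snow  -26              64
drop duplicate cond (keep=last):
    city  high   cond  low  high_minus_low
2  Cairo     4    fog  -13              17
4  Lagos    21  cloud   29              -8
5  Lagos    22   rain   -3              25
6  Perth    38   snow  -26              64
Reading off the min of column 'high_minus_low', we get -8.

-8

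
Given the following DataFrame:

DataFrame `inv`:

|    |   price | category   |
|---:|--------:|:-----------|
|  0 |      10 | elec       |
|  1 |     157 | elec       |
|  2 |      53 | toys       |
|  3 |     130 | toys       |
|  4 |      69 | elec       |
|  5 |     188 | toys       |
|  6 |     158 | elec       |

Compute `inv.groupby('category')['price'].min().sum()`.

group by category, min of price:
category
elec    10
toys    53
Name: price, dtype: int64
Hence 63.

63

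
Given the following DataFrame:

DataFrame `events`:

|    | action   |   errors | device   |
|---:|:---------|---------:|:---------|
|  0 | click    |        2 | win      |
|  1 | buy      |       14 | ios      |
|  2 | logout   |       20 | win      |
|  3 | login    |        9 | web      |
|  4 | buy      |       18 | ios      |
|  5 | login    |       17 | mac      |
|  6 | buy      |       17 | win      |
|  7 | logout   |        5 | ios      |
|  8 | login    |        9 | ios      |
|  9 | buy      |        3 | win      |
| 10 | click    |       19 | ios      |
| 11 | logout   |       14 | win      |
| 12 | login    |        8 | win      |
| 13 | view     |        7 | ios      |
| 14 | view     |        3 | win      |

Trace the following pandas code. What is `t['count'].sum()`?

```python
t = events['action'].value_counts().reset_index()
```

value_counts of action:
action
buy       4
login     4
logout    3
click     2
view      2
Name: count, dtype: int64
reset_index():
   action  count
0     buy      4
1   login      4
2  logout      3
3   click      2
4    view      2

15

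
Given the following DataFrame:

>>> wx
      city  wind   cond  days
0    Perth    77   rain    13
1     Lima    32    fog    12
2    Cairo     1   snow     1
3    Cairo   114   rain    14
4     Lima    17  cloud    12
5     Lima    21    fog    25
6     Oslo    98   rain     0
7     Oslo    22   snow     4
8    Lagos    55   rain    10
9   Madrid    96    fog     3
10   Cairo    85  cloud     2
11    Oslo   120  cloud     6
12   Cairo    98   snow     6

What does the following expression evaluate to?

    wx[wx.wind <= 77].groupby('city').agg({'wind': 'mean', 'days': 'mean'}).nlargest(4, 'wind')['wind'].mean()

filter rows where wind <= 77:
    city  wind   cond  days
0  Perth    77   rain    13
1   Lima    32    fog    12
2  Cairo     1   snow     1
4   Lima    17  cloud    12
5   Lima    21    fog    25
7   Oslo    22   snow     4
8  Lagos    55   rain    10
group by city: mean(wind), mean(days):
            wind       days
city                       
Cairo   1.000000   1.000000
Lagos  55.000000  10.000000
Lima   23.333333  16.333333
Oslo   22.000000   4.000000
Perth  77.000000  13.000000
take 4 rows with largest wind:
            wind       days
city                       
Perth  77.000000  13.000000
Lagos  55.000000  10.000000
Lima   23.333333  16.333333
Oslo   22.000000   4.000000
Hence 44.3333333333.

44.3333333333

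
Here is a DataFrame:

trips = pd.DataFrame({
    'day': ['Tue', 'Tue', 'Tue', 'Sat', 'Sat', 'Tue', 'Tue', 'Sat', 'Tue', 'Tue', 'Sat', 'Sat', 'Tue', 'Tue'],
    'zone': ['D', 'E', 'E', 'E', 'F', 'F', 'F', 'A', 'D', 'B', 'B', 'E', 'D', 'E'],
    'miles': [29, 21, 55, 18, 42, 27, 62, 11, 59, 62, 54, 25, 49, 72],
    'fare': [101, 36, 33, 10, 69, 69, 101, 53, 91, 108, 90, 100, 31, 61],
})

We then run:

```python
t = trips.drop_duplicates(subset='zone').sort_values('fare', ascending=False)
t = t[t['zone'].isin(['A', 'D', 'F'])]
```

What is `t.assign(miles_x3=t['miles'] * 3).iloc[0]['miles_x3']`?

87

drop duplicate zone (keep=first):
   day zone  miles  fare
0  Tue    D     29   101
1  Tue    E     21    36
4  Sat    F     42    69
7  Sat    A     11    53
9  Tue    B     62   108
sort by fare descending:
   day zone  miles  fare
9  Tue    B     62   108
0  Tue    D     29   101
4  Sat    F     42    69
7  Sat    A     11    53
1  Tue    E     21    36
filter rows where zone in ['A', 'D', 'F']:
   day zone  miles  fare
0  Tue    D     29   101
4  Sat    F     42    69
7  Sat    A     11    53
add column miles_x3 = t['miles'] * 3:
   day zone  miles  fare  miles_x3
0  Tue    D     29   101        87
4  Sat    F     42    69       126
7  Sat    A     11    53        33
Then the value at position 0, column 'miles_x3': 87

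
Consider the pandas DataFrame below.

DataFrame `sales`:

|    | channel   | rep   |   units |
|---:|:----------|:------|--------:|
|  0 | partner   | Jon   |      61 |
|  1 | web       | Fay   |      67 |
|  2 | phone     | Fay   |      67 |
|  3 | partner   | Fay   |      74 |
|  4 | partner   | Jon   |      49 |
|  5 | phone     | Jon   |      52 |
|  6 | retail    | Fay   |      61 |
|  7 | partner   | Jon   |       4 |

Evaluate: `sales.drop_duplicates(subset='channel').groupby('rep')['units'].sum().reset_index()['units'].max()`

drop duplicate channel (keep=first):
   channel  rep  units
0  partner  Jon     61
1      web  Fay     67
2    phone  Fay     67
6   retail  Fay     61
group by rep, sum of units:
rep
Fay    195
Jon     61
Name: units, dtype: int64
reset_index():
   rep  units
0  Fay    195
1  Jon     61
Finally, max of column 'units' = 195.

195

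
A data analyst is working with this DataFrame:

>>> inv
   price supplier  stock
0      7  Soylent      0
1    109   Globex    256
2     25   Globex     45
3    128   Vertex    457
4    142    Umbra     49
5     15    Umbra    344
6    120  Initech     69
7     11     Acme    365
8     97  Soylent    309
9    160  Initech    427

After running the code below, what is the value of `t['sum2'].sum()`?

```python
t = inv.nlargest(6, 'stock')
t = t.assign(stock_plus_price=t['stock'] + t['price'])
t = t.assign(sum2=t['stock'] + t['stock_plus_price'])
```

4836

take 6 rows with largest stock:
   price supplier  stock
3    128   Vertex    457
9    160  Initech    427
7     11     Acme    365
5     15    Umbra    344
8     97  Soylent    309
1    109   Globex    256
add column stock_plus_price = t['stock'] + t['price']:
   price supplier  stock  stock_plus_price
3    128   Vertex    457               585
9    160  Initech    427               587
7     11     Acme    365               376
5     15    Umbra    344               359
8     97  Soylent    309               406
1    109   Globex    256               365
add column sum2 = t['stock'] + t['stock_plus_price']:
   price supplier  stock  stock_plus_price  sum2
3    128   Vertex    457               585  1042
9    160  Initech    427               587  1014
7     11     Acme    365               376   741
5     15    Umbra    344               359   703
8     97  Soylent    309               406   715
1    109   Globex    256               365   621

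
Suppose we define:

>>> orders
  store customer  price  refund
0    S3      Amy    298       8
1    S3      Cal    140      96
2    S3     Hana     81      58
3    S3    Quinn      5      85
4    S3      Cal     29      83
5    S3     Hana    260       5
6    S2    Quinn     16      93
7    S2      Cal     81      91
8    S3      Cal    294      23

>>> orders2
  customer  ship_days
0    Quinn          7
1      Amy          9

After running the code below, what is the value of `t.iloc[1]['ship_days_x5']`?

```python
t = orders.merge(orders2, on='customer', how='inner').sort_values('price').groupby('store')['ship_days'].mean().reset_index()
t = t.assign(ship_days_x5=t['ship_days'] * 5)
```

merge on 'customer' (how='inner') → 3 rows:
  store customer  price  refund  ship_days
0    S3      Amy    298       8          9
1    S3    Quinn      5      85          7
2    S2    Quinn     16      93          7
sort by price:
  store customer  price  refund  ship_days
1    S3    Quinn      5      85          7
2    S2    Quinn     16      93          7
0    S3      Amy    298       8          9
group by store, mean of ship_days:
store
S2    7.0
S3    8.0
Name: ship_days, dtype: float64
reset_index():
  store  ship_days
0    S2        7.0
1    S3        8.0
add column ship_days_x5 = t['ship_days'] * 5:
  store  ship_days  ship_days_x5
0    S2        7.0          35.0
1    S3        8.0          40.0
The value at position 1, column 'ship_days_x5' is 40.0.

40.0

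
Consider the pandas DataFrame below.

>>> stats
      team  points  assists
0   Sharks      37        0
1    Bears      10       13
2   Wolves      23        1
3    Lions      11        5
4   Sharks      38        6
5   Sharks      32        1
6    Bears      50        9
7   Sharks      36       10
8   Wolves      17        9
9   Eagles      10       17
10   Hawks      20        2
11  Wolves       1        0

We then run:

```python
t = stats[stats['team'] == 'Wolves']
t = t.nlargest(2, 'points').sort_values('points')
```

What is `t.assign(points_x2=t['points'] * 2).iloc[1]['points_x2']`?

filter rows where team == 'Wolves':
      team  points  assists
2   Wolves      23        1
8   Wolves      17        9
11  Wolves       1        0
take 2 rows with largest points:
     team  points  assists
2  Wolves      23        1
8  Wolves      17        9
sort by points:
     team  points  assists
8  Wolves      17        9
2  Wolves      23        1
add column points_x2 = t['points'] * 2:
     team  points  assists  points_x2
8  Wolves      17        9         34
2  Wolves      23        1         46
Finally, value at position 1, column 'points_x2' = 46.

46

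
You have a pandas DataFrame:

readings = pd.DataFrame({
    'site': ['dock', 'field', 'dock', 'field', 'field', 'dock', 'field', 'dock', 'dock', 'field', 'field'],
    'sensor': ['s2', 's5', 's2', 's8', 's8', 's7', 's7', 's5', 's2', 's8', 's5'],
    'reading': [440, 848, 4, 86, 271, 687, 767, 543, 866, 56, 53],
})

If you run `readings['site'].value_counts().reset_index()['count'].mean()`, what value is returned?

5.5

value_counts of site:
site
field    6
dock     5
Name: count, dtype: int64
reset_index():
    site  count
0  field      6
1   dock      5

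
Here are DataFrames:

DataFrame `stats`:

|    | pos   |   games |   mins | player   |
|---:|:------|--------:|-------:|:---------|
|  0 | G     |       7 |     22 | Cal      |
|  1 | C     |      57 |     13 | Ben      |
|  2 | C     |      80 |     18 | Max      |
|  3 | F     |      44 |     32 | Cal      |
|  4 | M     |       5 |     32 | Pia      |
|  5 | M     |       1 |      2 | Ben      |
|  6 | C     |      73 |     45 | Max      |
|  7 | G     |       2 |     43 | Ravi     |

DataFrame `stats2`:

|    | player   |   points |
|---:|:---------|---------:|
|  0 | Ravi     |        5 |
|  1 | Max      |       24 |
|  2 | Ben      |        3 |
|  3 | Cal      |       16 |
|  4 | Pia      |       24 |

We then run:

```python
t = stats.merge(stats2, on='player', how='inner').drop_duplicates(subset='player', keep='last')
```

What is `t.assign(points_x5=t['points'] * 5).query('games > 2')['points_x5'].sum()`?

merge on 'player' (how='inner') → 8 rows:
  pos  games  mins player  points
0   G      7    22    Cal      16
1   C     57    13    Ben       3
2   C     80    18    Max      24
3   F     44    32    Cal      16
4   M      5    32    Pia      24
5   M      1     2    Ben       3
6   C     73    45    Max      24
7   G      2    43   Ravi       5
drop duplicate player (keep=last):
  pos  games  mins player  points
3   F     44    32    Cal      16
4   M      5    32    Pia      24
5   M      1     2    Ben       3
6   C     73    45    Max      24
7   G      2    43   Ravi       5
add column points_x5 = t['points'] * 5:
  pos  games  mins player  points  points_x5
3   F     44    32    Cal      16         80
4   M      5    32    Pia      24        120
5   M      1     2    Ben       3         15
6   C     73    45    Max      24        120
7   G      2    43   Ravi       5         25
filter rows where games > 2:
  pos  games  mins player  points  points_x5
3   F     44    32    Cal      16         80
4   M      5    32    Pia      24        120
6   C     73    45    Max      24        120
Reading off the sum of column 'points_x5', we get 320.

320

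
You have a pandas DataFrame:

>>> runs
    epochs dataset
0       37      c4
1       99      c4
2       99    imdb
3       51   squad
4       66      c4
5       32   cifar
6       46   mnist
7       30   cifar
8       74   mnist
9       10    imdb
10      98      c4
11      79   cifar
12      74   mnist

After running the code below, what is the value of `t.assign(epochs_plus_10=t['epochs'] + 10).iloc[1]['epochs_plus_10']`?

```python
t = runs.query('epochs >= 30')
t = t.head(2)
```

filter rows where epochs >= 30:
    epochs dataset
0       37      c4
1       99      c4
2       99    imdb
3       51   squad
4       66      c4
5       32   cifar
6       46   mnist
7       30   cifar
8       74   mnist
10      98      c4
11      79   cifar
12      74   mnist
take first 2 rows:
   epochs dataset
0      37      c4
1      99      c4
add column epochs_plus_10 = t['epochs'] + 10:
   epochs dataset  epochs_plus_10
0      37      c4              47
1      99      c4             109
Hence 109.

109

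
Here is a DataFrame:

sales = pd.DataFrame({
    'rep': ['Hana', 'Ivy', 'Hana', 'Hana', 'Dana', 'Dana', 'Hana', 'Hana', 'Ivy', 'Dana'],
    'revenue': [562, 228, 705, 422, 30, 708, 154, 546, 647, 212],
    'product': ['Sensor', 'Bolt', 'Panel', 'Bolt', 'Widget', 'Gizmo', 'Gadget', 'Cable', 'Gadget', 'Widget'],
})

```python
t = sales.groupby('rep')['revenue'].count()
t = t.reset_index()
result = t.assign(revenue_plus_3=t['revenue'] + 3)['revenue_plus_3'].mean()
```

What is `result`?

group by rep, count of revenue:
rep
Dana    3
Hana    5
Ivy     2
Name: revenue, dtype: int64
reset_index():
    rep  revenue
0  Dana        3
1  Hana        5
2   Ivy        2
add column revenue_plus_3 = t['revenue'] + 3:
    rep  revenue  revenue_plus_3
0  Dana        3               6
1  Hana        5               8
2   Ivy        2               5
So mean() = 6.33333333333.

6.33333333333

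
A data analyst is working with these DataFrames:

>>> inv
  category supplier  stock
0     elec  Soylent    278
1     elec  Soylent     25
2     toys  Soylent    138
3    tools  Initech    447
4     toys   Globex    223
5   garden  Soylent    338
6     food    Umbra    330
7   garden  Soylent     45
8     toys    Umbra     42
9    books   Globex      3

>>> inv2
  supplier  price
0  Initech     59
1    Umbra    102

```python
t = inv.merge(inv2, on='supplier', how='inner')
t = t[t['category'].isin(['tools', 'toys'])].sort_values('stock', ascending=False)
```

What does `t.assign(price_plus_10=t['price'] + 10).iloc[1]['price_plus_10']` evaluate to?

112

merge on 'supplier' (how='inner') → 3 rows:
  category supplier  stock  price
0    tools  Initech    447     59
1     food    Umbra    330    102
2     toys    Umbra     42    102
filter rows where category in ['tools', 'toys']:
  category supplier  stock  price
0    tools  Initech    447     59
2     toys    Umbra     42    102
sort by stock descending:
  category supplier  stock  price
0    tools  Initech    447     59
2     toys    Umbra     42    102
add column price_plus_10 = t['price'] + 10:
  category supplier  stock  price  price_plus_10
0    tools  Initech    447     59             69
2     toys    Umbra     42    102            112
Then the value at position 1, column 'price_plus_10': 112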